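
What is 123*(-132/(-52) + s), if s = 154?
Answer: 250305/13 ≈ 19254.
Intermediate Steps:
123*(-132/(-52) + s) = 123*(-132/(-52) + 154) = 123*(-132*(-1/52) + 154) = 123*(33/13 + 154) = 123*(2035/13) = 250305/13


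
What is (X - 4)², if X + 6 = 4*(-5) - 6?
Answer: 1296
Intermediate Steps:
X = -32 (X = -6 + (4*(-5) - 6) = -6 + (-20 - 6) = -6 - 26 = -32)
(X - 4)² = (-32 - 4)² = (-36)² = 1296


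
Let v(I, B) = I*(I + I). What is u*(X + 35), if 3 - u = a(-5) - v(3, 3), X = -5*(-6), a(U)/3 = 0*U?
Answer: 1365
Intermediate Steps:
a(U) = 0 (a(U) = 3*(0*U) = 3*0 = 0)
X = 30
v(I, B) = 2*I**2 (v(I, B) = I*(2*I) = 2*I**2)
u = 21 (u = 3 - (0 - 2*3**2) = 3 - (0 - 2*9) = 3 - (0 - 1*18) = 3 - (0 - 18) = 3 - 1*(-18) = 3 + 18 = 21)
u*(X + 35) = 21*(30 + 35) = 21*65 = 1365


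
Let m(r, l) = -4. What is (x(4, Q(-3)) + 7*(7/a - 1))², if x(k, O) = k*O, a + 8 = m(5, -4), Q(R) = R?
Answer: 76729/144 ≈ 532.84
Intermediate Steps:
a = -12 (a = -8 - 4 = -12)
x(k, O) = O*k
(x(4, Q(-3)) + 7*(7/a - 1))² = (-3*4 + 7*(7/(-12) - 1))² = (-12 + 7*(7*(-1/12) - 1))² = (-12 + 7*(-7/12 - 1))² = (-12 + 7*(-19/12))² = (-12 - 133/12)² = (-277/12)² = 76729/144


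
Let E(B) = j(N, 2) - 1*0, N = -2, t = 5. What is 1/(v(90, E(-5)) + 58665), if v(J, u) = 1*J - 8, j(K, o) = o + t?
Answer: 1/58747 ≈ 1.7022e-5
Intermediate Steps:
j(K, o) = 5 + o (j(K, o) = o + 5 = 5 + o)
E(B) = 7 (E(B) = (5 + 2) - 1*0 = 7 + 0 = 7)
v(J, u) = -8 + J (v(J, u) = J - 8 = -8 + J)
1/(v(90, E(-5)) + 58665) = 1/((-8 + 90) + 58665) = 1/(82 + 58665) = 1/58747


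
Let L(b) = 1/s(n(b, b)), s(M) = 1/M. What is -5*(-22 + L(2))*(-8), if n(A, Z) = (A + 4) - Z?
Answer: -720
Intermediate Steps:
n(A, Z) = 4 + A - Z (n(A, Z) = (4 + A) - Z = 4 + A - Z)
s(M) = 1/M
L(b) = 4 (L(b) = 1/(1/(4 + b - b)) = 1/(1/4) = 4)
-5*(-22 + L(2))*(-8) = -5*(-22 + 4)*(-8) = -5*(-18)*(-8) = 90*(-8) = -720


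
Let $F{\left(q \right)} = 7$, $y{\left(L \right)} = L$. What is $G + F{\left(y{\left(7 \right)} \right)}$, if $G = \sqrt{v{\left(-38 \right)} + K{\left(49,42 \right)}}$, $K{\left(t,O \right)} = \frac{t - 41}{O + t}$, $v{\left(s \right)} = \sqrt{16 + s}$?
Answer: $7 + \frac{\sqrt{728 + 8281 i \sqrt{22}}}{91} \approx 8.5458 + 1.5171 i$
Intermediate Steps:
$K{\left(t,O \right)} = \frac{-41 + t}{O + t}$
$G = \sqrt{\frac{8}{91} + i \sqrt{22}}$ ($G = \sqrt{\sqrt{16 - 38} + \frac{-41 + 49}{42 + 49}} = \sqrt{\sqrt{-22} + \frac{1}{91} \cdot 8} = \sqrt{i \sqrt{22} + \frac{1}{91} \cdot 8} = \sqrt{i \sqrt{22} + \frac{8}{91}} = \sqrt{\frac{8}{91} + i \sqrt{22}} \approx 1.5458 + 1.5171 i$)
$G + F{\left(y{\left(7 \right)} \right)} = \frac{\sqrt{728 + 8281 i \sqrt{22}}}{91} + 7 = 7 + \frac{\sqrt{728 + 8281 i \sqrt{22}}}{91}$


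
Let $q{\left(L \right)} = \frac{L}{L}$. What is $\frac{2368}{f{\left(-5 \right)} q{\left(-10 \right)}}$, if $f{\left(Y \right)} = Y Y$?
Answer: $\frac{2368}{25} \approx 94.72$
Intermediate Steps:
$q{\left(L \right)} = 1$
$f{\left(Y \right)} = Y^{2}$
$\frac{2368}{f{\left(-5 \right)} q{\left(-10 \right)}} = \frac{2368}{\left(-5\right)^{2} \cdot 1} = \frac{2368}{25 \cdot 1} = \frac{2368}{25}$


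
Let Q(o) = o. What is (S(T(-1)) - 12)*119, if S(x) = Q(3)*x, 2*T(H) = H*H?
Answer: -2499/2 ≈ -1249.5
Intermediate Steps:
T(H) = H**2/2 (T(H) = (H*H)/2 = H**2/2)
S(x) = 3*x
(S(T(-1)) - 12)*119 = (3*((1/2)*(-1)**2) - 12)*119 = (3*((1/2)*1) - 12)*119 = (3*(1/2) - 12)*119 = (3/2 - 12)*119 = -21/2*119 = -2499/2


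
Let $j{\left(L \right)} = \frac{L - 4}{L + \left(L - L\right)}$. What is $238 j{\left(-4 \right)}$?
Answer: $476$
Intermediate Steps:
$j{\left(L \right)} = \frac{-4 + L}{L}$ ($j{\left(L \right)} = \frac{-4 + L}{L + 0} = \frac{-4 + L}{L}$)
$238 j{\left(-4 \right)} = 238 \frac{-4 - 4}{-4} = 238 \left(\left(- \frac{1}{4}\right) \left(-8\right)\right) = 238 \cdot 2 = 476$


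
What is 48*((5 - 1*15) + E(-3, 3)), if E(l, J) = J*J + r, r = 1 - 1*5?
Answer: -240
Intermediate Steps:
r = -4 (r = 1 - 5 = -4)
E(l, J) = -4 + J**2 (E(l, J) = J*J - 4 = J**2 - 4 = -4 + J**2)
48*((5 - 1*15) + E(-3, 3)) = 48*((5 - 1*15) + (-4 + 3**2)) = 48*((5 - 15) + (-4 + 9)) = 48*(-10 + 5) = 48*(-5) = -240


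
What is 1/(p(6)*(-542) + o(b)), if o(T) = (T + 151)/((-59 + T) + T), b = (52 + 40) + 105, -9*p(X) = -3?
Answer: -1005/180526 ≈ -0.0055671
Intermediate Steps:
p(X) = ⅓ (p(X) = -⅑*(-3) = ⅓)
b = 197 (b = 92 + 105 = 197)
o(T) = (151 + T)/(-59 + 2*T)
1/(p(6)*(-542) + o(b)) = 1/((⅓)*(-542) + (151 + 197)/(-59 + 2*197)) = 1/(-542/3 + 348/(-59 + 394)) = 1/(-542/3 + 348/335) = 1/(-180526/1005) = -1005/180526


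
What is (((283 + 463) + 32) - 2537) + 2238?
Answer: 479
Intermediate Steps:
(((283 + 463) + 32) - 2537) + 2238 = ((746 + 32) - 2537) + 2238 = (778 - 2537) + 2238 = -1759 + 2238 = 479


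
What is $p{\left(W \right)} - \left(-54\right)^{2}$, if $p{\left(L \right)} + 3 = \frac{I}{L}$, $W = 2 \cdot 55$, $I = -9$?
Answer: $- \frac{321099}{110} \approx -2919.1$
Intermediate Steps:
$W = 110$
$p{\left(L \right)} = -3 - \frac{9}{L}$
$p{\left(W \right)} - \left(-54\right)^{2} = \left(-3 - \frac{9}{110}\right) - \left(-54\right)^{2} = \left(-3 - \frac{9}{110}\right) - 2916 = - \frac{339}{110} - 2916 = - \frac{321099}{110}$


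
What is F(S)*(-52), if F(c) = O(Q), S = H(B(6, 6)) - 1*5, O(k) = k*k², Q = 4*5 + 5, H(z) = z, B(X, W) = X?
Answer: -812500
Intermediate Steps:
Q = 25 (Q = 20 + 5 = 25)
O(k) = k³
S = 1 (S = 6 - 1*5 = 6 - 5 = 1)
F(c) = 15625 (F(c) = 25³ = 15625)
F(S)*(-52) = 15625*(-52) = -812500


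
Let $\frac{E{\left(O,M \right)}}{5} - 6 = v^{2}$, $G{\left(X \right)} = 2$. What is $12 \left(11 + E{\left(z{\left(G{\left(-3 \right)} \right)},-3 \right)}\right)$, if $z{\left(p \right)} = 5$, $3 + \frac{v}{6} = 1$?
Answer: $9132$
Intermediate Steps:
$v = -12$ ($v = -18 + 6 \cdot 1 = -18 + 6 = -12$)
$E{\left(O,M \right)} = 750$ ($E{\left(O,M \right)} = 30 + 5 \left(-12\right)^{2} = 30 + 5 \cdot 144 = 30 + 720 = 750$)
$12 \left(11 + E{\left(z{\left(G{\left(-3 \right)} \right)},-3 \right)}\right) = 12 \left(11 + 750\right) = 12 \cdot 761 = 9132$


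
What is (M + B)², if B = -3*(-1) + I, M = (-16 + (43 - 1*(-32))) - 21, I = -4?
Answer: 1369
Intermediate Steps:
M = 38 (M = (-16 + (43 + 32)) - 21 = (-16 + 75) - 21 = 59 - 21 = 38)
B = -1 (B = -3*(-1) - 4 = 3 - 4 = -1)
(M + B)² = (38 - 1)² = 37² = 1369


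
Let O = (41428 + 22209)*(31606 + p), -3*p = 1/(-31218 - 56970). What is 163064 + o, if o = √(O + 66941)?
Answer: 163064 + √3910683627881285381/44094 ≈ 2.0791e+5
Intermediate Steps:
p = 1/264564 (p = -1/(3*(-31218 - 56970)) = -⅓/(-88188) = -⅓*(-1/88188) = 1/264564 ≈ 3.7798e-6)
O = 532120489288045/264564 (O = (41428 + 22209)*(31606 + 1/264564) = 63637*(8361809785/264564) = 532120489288045/264564 ≈ 2.0113e+9)
o = √3910683627881285381/44094 (o = √(532120489288045/264564 + 66941) = √(532138199466769/264564) = √3910683627881285381/44094 ≈ 44848.)
163064 + o = 163064 + √3910683627881285381/44094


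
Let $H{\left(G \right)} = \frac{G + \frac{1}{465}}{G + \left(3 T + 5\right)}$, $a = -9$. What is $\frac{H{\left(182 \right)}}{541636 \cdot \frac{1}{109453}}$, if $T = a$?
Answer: $\frac{9263116843}{40297718400} \approx 0.22987$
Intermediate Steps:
$T = -9$
$H{\left(G \right)} = \frac{\frac{1}{465} + G}{-22 + G}$ ($H{\left(G \right)} = \frac{G + \frac{1}{465}}{G + \left(3 \left(-9\right) + 5\right)} = \frac{G + \frac{1}{465}}{G + \left(-27 + 5\right)} = \frac{\frac{1}{465} + G}{G - 22} = \frac{\frac{1}{465} + G}{-22 + G}$)
$\frac{H{\left(182 \right)}}{541636 \cdot \frac{1}{109453}} = \frac{\frac{1}{-22 + 182} \left(\frac{1}{465} + 182\right)}{541636 \cdot \frac{1}{109453}} = \frac{\frac{1}{160} \cdot \frac{84631}{465}}{541636 \cdot \frac{1}{109453}} = \frac{\frac{1}{160} \cdot \frac{84631}{465}}{\frac{541636}{109453}} = \frac{84631}{74400} \cdot \frac{109453}{541636} = \frac{9263116843}{40297718400}$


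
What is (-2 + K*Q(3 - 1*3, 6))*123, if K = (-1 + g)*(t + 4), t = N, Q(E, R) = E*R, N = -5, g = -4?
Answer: -246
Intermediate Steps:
t = -5
K = 5 (K = (-1 - 4)*(-5 + 4) = -5*(-1) = 5)
(-2 + K*Q(3 - 1*3, 6))*123 = (-2 + 5*((3 - 1*3)*6))*123 = (-2 + 5*((3 - 3)*6))*123 = (-2 + 5*(0*6))*123 = (-2 + 5*0)*123 = (-2 + 0)*123 = -2*123 = -246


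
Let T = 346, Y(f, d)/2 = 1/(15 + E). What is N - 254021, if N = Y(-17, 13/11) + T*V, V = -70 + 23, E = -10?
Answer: -1351413/5 ≈ -2.7028e+5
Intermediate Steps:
Y(f, d) = ⅖ (Y(f, d) = 2/(15 - 10) = 2/5 = 2*(⅕) = ⅖)
V = -47
N = -81308/5 (N = ⅖ + 346*(-47) = ⅖ - 16262 = -81308/5 ≈ -16262.)
N - 254021 = -81308/5 - 254021 = -1351413/5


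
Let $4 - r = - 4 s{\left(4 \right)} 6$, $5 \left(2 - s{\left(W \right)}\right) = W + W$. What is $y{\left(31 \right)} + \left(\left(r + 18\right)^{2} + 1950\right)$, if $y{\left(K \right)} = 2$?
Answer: $\frac{73764}{25} \approx 2950.6$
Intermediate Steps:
$s{\left(W \right)} = 2 - \frac{2 W}{5}$ ($s{\left(W \right)} = 2 - \frac{W + W}{5} = 2 - \frac{2 W}{5}$)
$r = \frac{68}{5}$ ($r = 4 - - 4 \left(2 - \frac{8}{5}\right) 6 = 4 - \left(-4\right) \frac{2}{5} \cdot 6 = 4 - \left(- \frac{8}{5}\right) 6 = 4 - - \frac{48}{5} = 4 + \frac{48}{5} = \frac{68}{5} \approx 13.6$)
$y{\left(31 \right)} + \left(\left(r + 18\right)^{2} + 1950\right) = 2 + \left(\left(\frac{68}{5} + 18\right)^{2} + 1950\right) = 2 + \left(\left(\frac{158}{5}\right)^{2} + 1950\right) = 2 + \left(\frac{24964}{25} + 1950\right) = 2 + \frac{73714}{25} = \frac{73764}{25}$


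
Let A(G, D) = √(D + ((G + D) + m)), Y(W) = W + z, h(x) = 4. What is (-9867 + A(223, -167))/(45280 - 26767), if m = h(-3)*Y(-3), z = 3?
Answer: -299/561 + I*√111/18513 ≈ -0.53298 + 0.00056909*I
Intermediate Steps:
Y(W) = 3 + W (Y(W) = W + 3 = 3 + W)
m = 0 (m = 4*(3 - 3) = 4*0 = 0)
A(G, D) = √(G + 2*D) (A(G, D) = √(D + ((G + D) + 0)) = √(D + ((D + G) + 0)) = √(D + (D + G)) = √(G + 2*D))
(-9867 + A(223, -167))/(45280 - 26767) = (-9867 + √(223 + 2*(-167)))/(45280 - 26767) = (-9867 + √(223 - 334))/18513 = (-9867 + √(-111))*(1/18513) = (-9867 + I*√111)*(1/18513) = -299/561 + I*√111/18513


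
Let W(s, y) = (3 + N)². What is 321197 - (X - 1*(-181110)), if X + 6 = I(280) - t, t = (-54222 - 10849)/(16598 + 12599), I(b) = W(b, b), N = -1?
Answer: 4090113462/29197 ≈ 1.4009e+5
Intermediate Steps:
W(s, y) = 4 (W(s, y) = (3 - 1)² = 2² = 4)
I(b) = 4
t = -65071/29197 ≈ -2.2287
X = 6677/29197 (X = -6 + (4 - 1*(-65071/29197)) = -6 + (4 + 65071/29197) = -6 + 181859/29197 = 6677/29197 ≈ 0.22869)
321197 - (X - 1*(-181110)) = 321197 - (6677/29197 - 1*(-181110)) = 321197 - (6677/29197 + 181110) = 321197 - 1*5287875347/29197 = 321197 - 5287875347/29197 = 4090113462/29197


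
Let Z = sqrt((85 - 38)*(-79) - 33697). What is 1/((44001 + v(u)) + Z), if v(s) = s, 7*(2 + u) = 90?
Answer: 2156581/94916967979 - 49*I*sqrt(37410)/94916967979 ≈ 2.2721e-5 - 9.985e-8*I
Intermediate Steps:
u = 76/7 (u = -2 + (1/7)*90 = -2 + 90/7 = 76/7 ≈ 10.857)
Z = I*sqrt(37410) (Z = sqrt(47*(-79) - 33697) = sqrt(-3713 - 33697) = sqrt(-37410) = I*sqrt(37410) ≈ 193.42*I)
1/((44001 + v(u)) + Z) = 1/((44001 + 76/7) + I*sqrt(37410)) = 1/(308083/7 + I*sqrt(37410))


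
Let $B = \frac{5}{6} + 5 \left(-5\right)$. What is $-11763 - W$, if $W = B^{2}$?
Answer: $- \frac{444493}{36} \approx -12347.0$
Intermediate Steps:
$B = - \frac{145}{6}$ ($B = 5 \cdot \frac{1}{6} - 25 = \frac{5}{6} - 25 = - \frac{145}{6} \approx -24.167$)
$W = \frac{21025}{36}$ ($W = \left(- \frac{145}{6}\right)^{2} = \frac{21025}{36} \approx 584.03$)
$-11763 - W = -11763 - \frac{21025}{36} = - \frac{444493}{36}$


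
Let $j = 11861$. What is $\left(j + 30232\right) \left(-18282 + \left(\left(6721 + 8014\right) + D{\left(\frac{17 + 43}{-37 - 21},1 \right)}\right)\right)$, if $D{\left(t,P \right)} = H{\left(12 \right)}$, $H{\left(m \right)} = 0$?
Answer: $-149303871$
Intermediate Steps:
$D{\left(t,P \right)} = 0$
$\left(j + 30232\right) \left(-18282 + \left(\left(6721 + 8014\right) + D{\left(\frac{17 + 43}{-37 - 21},1 \right)}\right)\right) = \left(11861 + 30232\right) \left(-18282 + \left(\left(6721 + 8014\right) + 0\right)\right) = 42093 \left(-18282 + \left(14735 + 0\right)\right) = 42093 \left(-18282 + 14735\right) = 42093 \left(-3547\right) = -149303871$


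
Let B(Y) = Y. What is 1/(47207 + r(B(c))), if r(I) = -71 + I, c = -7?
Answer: 1/47129 ≈ 2.1218e-5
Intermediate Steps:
1/(47207 + r(B(c))) = 1/(47207 + (-71 - 7)) = 1/(47207 - 78) = 1/47129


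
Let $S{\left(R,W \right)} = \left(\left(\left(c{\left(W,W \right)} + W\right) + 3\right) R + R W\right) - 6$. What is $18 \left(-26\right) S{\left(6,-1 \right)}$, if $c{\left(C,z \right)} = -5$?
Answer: $14040$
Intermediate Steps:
$S{\left(R,W \right)} = -6 + R W + R \left(-2 + W\right)$ ($S{\left(R,W \right)} = \left(\left(\left(-5 + W\right) + 3\right) R + R W\right) - 6 = \left(\left(-2 + W\right) R + R W\right) - 6 = \left(R \left(-2 + W\right) + R W\right) - 6 = \left(R W + R \left(-2 + W\right)\right) - 6 = -6 + R W + R \left(-2 + W\right)$)
$18 \left(-26\right) S{\left(6,-1 \right)} = 18 \left(-26\right) \left(-6 - 12 + 2 \cdot 6 \left(-1\right)\right) = - 468 \left(-6 - 12 - 12\right) = \left(-468\right) \left(-30\right) = 14040$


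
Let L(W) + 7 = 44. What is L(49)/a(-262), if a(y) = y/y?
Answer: 37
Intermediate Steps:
a(y) = 1
L(W) = 37 (L(W) = -7 + 44 = 37)
L(49)/a(-262) = 37/1 = 37*1 = 37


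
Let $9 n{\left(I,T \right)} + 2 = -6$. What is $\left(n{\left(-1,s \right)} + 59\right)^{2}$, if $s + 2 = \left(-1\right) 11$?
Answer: $\frac{273529}{81} \approx 3376.9$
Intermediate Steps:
$s = -13$ ($s = -2 - 11 = -13$)
$n{\left(I,T \right)} = - \frac{8}{9}$ ($n{\left(I,T \right)} = - \frac{2}{9} + \frac{1}{9} \left(-6\right) = - \frac{2}{9} - \frac{2}{3} = - \frac{8}{9}$)
$\left(n{\left(-1,s \right)} + 59\right)^{2} = \left(- \frac{8}{9} + 59\right)^{2} = \left(\frac{523}{9}\right)^{2} = \frac{273529}{81}$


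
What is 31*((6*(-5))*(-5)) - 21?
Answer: 4629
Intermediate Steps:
31*((6*(-5))*(-5)) - 21 = 31*(-30*(-5)) - 21 = 31*150 - 21 = 4650 - 21 = 4629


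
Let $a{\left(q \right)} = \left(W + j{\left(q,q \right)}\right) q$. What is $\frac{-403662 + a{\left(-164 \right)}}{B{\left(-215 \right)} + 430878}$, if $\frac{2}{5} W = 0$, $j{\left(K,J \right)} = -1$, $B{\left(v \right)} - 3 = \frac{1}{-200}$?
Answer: $- \frac{80699600}{86176199} \approx -0.93645$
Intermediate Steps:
$B{\left(v \right)} = \frac{599}{200}$ ($B{\left(v \right)} = 3 + \frac{1}{-200} = 3 - \frac{1}{200} = \frac{599}{200}$)
$W = 0$ ($W = \frac{5}{2} \cdot 0 = 0$)
$a{\left(q \right)} = - q$ ($a{\left(q \right)} = \left(0 - 1\right) q = - q$)
$\frac{-403662 + a{\left(-164 \right)}}{B{\left(-215 \right)} + 430878} = \frac{-403662 - -164}{\frac{599}{200} + 430878} = \frac{-403662 + 164}{\frac{86176199}{200}} = \left(-403498\right) \frac{200}{86176199} = - \frac{80699600}{86176199}$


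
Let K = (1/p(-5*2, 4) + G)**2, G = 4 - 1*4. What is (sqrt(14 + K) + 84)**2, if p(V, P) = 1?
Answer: (84 + sqrt(15))**2 ≈ 7721.7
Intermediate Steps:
G = 0 (G = 4 - 4 = 0)
K = 1 (K = (1/1 + 0)**2 = (1 + 0)**2 = 1**2 = 1)
(sqrt(14 + K) + 84)**2 = (sqrt(14 + 1) + 84)**2 = (sqrt(15) + 84)**2 = (84 + sqrt(15))**2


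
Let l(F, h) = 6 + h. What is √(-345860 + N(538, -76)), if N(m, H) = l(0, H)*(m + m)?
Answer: 2*I*√105295 ≈ 648.98*I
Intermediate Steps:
N(m, H) = 2*m*(6 + H) (N(m, H) = (6 + H)*(m + m) = (6 + H)*(2*m) = 2*m*(6 + H))
√(-345860 + N(538, -76)) = √(-345860 + 2*538*(6 - 76)) = √(-345860 + 2*538*(-70)) = √(-345860 - 75320) = √(-421180) = 2*I*√105295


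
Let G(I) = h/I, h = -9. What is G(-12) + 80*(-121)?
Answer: -38717/4 ≈ -9679.3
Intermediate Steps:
G(I) = -9/I
G(-12) + 80*(-121) = -9/(-12) + 80*(-121) = -9*(-1/12) - 9680 = 3/4 - 9680 = -38717/4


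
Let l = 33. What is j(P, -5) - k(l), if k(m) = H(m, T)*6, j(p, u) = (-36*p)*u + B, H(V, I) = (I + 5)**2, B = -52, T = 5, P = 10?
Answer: 1148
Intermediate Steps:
H(V, I) = (5 + I)**2
j(p, u) = -52 - 36*p*u (j(p, u) = (-36*p)*u - 52 = -36*p*u - 52 = -52 - 36*p*u)
k(m) = 600 (k(m) = (5 + 5)**2*6 = 10**2*6 = 100*6 = 600)
j(P, -5) - k(l) = (-52 - 36*10*(-5)) - 1*600 = (-52 + 1800) - 600 = 1748 - 600 = 1148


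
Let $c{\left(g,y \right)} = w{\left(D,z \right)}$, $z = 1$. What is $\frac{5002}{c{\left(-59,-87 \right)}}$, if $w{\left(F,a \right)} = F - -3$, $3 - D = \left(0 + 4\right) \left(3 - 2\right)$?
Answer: $2501$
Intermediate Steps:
$D = -1$ ($D = 3 - \left(0 + 4\right) \left(3 - 2\right) = 3 - 4 \cdot 1 = 3 - 4 = -1$)
$w{\left(F,a \right)} = 3 + F$ ($w{\left(F,a \right)} = F + 3 = 3 + F$)
$c{\left(g,y \right)} = 2$ ($c{\left(g,y \right)} = 3 - 1 = 2$)
$\frac{5002}{c{\left(-59,-87 \right)}} = \frac{5002}{2} = 5002 \cdot \frac{1}{2} = 2501$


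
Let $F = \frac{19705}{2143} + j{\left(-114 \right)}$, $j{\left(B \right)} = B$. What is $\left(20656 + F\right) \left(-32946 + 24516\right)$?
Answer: $- \frac{371267408730}{2143} \approx -1.7325 \cdot 10^{8}$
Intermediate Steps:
$F = - \frac{224597}{2143}$ ($F = \frac{19705}{2143} - 114 = - \frac{224597}{2143} \approx -104.8$)
$\left(20656 + F\right) \left(-32946 + 24516\right) = \left(20656 - \frac{224597}{2143}\right) \left(-32946 + 24516\right) = \frac{44041211}{2143} \left(-8430\right) = - \frac{371267408730}{2143}$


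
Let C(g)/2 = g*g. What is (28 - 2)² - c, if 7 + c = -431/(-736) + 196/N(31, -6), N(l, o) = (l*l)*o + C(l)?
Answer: 482705041/707296 ≈ 682.46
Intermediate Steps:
C(g) = 2*g² (C(g) = 2*(g*g) = 2*g²)
N(l, o) = 2*l² + o*l² (N(l, o) = (l*l)*o + 2*l² = l²*o + 2*l² = o*l² + 2*l² = 2*l² + o*l²)
c = -4572945/707296 (c = -7 + (-431/(-736) + 196/((31²*(2 - 6)))) = -7 + (-431*(-1/736) + 196/((961*(-4)))) = -7 + (431/736 + 196/(-3844)) = -7 + (431/736 + 196*(-1/3844)) = -7 + (431/736 - 49/961) = -7 + 378127/707296 = -4572945/707296 ≈ -6.4654)
(28 - 2)² - c = (28 - 2)² - 1*(-4572945/707296) = 26² + 4572945/707296 = 676 + 4572945/707296 = 482705041/707296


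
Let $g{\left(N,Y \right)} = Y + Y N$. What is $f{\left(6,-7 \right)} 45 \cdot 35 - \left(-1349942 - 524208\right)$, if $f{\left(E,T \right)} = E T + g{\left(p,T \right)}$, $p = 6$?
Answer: $1730825$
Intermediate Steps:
$g{\left(N,Y \right)} = Y + N Y$
$f{\left(E,T \right)} = 7 T + E T$ ($f{\left(E,T \right)} = E T + T \left(1 + 6\right) = E T + T 7 = E T + 7 T = 7 T + E T$)
$f{\left(6,-7 \right)} 45 \cdot 35 - \left(-1349942 - 524208\right) = - 7 \left(7 + 6\right) 45 \cdot 35 - \left(-1349942 - 524208\right) = \left(-7\right) 13 \cdot 45 \cdot 35 - \left(-1349942 - 524208\right) = \left(-91\right) 45 \cdot 35 - -1874150 = \left(-4095\right) 35 + 1874150 = -143325 + 1874150 = 1730825$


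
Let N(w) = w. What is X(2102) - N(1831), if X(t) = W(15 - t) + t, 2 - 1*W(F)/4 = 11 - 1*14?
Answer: 291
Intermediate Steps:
W(F) = 20 (W(F) = 8 - 4*(11 - 1*14) = 8 - 4*(11 - 14) = 8 - 4*(-3) = 8 + 12 = 20)
X(t) = 20 + t
X(2102) - N(1831) = (20 + 2102) - 1*1831 = 2122 - 1831 = 291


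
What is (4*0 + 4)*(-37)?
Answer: -148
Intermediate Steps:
(4*0 + 4)*(-37) = (0 + 4)*(-37) = 4*(-37) = -148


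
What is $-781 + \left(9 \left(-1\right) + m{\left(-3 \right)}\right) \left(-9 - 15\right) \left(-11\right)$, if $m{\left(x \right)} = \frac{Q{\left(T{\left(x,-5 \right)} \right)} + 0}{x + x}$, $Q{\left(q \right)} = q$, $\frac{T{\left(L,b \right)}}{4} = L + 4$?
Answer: $-3333$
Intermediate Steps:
$T{\left(L,b \right)} = 16 + 4 L$ ($T{\left(L,b \right)} = 4 \left(L + 4\right) = 4 \left(4 + L\right) = 16 + 4 L$)
$m{\left(x \right)} = \frac{16 + 4 x}{2 x}$ ($m{\left(x \right)} = \frac{\left(16 + 4 x\right) + 0}{x + x} = \frac{16 + 4 x}{2 x}$)
$-781 + \left(9 \left(-1\right) + m{\left(-3 \right)}\right) \left(-9 - 15\right) \left(-11\right) = -781 + \left(9 \left(-1\right) + \left(2 + \frac{8}{-3}\right)\right) \left(-9 - 15\right) \left(-11\right) = -781 + \left(-9 + \left(2 + 8 \left(- \frac{1}{3}\right)\right)\right) \left(\left(-24\right) \left(-11\right)\right) = -781 + \left(-9 + \left(2 - \frac{8}{3}\right)\right) 264 = -781 + \left(-9 - \frac{2}{3}\right) 264 = -781 - 2552 = -3333$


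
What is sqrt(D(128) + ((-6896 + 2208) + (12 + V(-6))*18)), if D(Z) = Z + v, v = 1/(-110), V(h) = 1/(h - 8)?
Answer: I*sqrt(2576325290)/770 ≈ 65.919*I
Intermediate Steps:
V(h) = 1/(-8 + h)
v = -1/110 ≈ -0.0090909
D(Z) = -1/110 + Z (D(Z) = Z - 1/110 = -1/110 + Z)
sqrt(D(128) + ((-6896 + 2208) + (12 + V(-6))*18)) = sqrt((-1/110 + 128) + ((-6896 + 2208) + (12 + 1/(-8 - 6))*18)) = sqrt(14079/110 + (-4688 + (12 + 1/(-14))*18)) = sqrt(14079/110 + (-4688 + (12 - 1/14)*18)) = sqrt(14079/110 + (-4688 + (167/14)*18)) = sqrt(14079/110 + (-4688 + 1503/7)) = sqrt(14079/110 - 31313/7) = sqrt(-3345877/770) = I*sqrt(2576325290)/770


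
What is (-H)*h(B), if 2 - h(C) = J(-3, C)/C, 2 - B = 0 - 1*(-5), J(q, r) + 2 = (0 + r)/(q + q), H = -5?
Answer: 15/2 ≈ 7.5000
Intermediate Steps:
J(q, r) = -2 + r/(2*q) (J(q, r) = -2 + (0 + r)/(q + q) = -2 + r/((2*q)) = -2 + r*(1/(2*q)) = -2 + r/(2*q))
B = -3 (B = 2 - (0 - 1*(-5)) = 2 - (0 + 5) = 2 - 1*5 = 2 - 5 = -3)
h(C) = 2 - (-2 - C/6)/C (h(C) = 2 - (-2 + (1/2)*C/(-3))/C = 2 - (-2 + (1/2)*C*(-1/3))/C = 2 - (-2 - C/6)/C)
(-H)*h(B) = (-1*(-5))*(13/6 + 2/(-3)) = 5*(13/6 + 2*(-1/3)) = 5*(13/6 - 2/3) = 5*(3/2) = 15/2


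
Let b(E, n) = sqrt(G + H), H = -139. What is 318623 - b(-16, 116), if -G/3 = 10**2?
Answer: 318623 - I*sqrt(439) ≈ 3.1862e+5 - 20.952*I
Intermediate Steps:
G = -300 (G = -3*10**2 = -3*100 = -300)
b(E, n) = I*sqrt(439) (b(E, n) = sqrt(-300 - 139) = sqrt(-439) = I*sqrt(439))
318623 - b(-16, 116) = 318623 - I*sqrt(439)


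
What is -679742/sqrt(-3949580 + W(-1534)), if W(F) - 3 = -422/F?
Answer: 48553*I*sqrt(580873135479)/108190191 ≈ 342.03*I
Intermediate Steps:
W(F) = 3 - 422/F
-679742/sqrt(-3949580 + W(-1534)) = -679742/sqrt(-3949580 + (3 - 422/(-1534))) = -679742/sqrt(-3949580 + (3 - 422*(-1/1534))) = -679742/sqrt(-3949580 + (3 + 211/767)) = -679742/sqrt(-3949580 + 2512/767) = -679742*(-I*sqrt(580873135479)/1514662674) = -(-48553)*I*sqrt(580873135479)/108190191 = 48553*I*sqrt(580873135479)/108190191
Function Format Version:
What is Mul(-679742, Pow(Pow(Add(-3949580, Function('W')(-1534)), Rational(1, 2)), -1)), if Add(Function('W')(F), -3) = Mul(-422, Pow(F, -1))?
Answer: Mul(Rational(48553, 108190191), I, Pow(580873135479, Rational(1, 2))) ≈ Mul(342.03, I)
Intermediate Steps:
Function('W')(F) = Add(3, Mul(-422, Pow(F, -1)))
Mul(-679742, Pow(Pow(Add(-3949580, Function('W')(-1534)), Rational(1, 2)), -1)) = Mul(-679742, Pow(Pow(Add(-3949580, Add(3, Mul(-422, Pow(-1534, -1)))), Rational(1, 2)), -1)) = Mul(-679742, Pow(Pow(Add(-3949580, Add(3, Mul(-422, Rational(-1, 1534)))), Rational(1, 2)), -1)) = Mul(-679742, Pow(Pow(Add(-3949580, Add(3, Rational(211, 767))), Rational(1, 2)), -1)) = Mul(-679742, Pow(Pow(Add(-3949580, Rational(2512, 767)), Rational(1, 2)), -1)) = Mul(-679742, Pow(Pow(Rational(-3029325348, 767), Rational(1, 2)), -1)) = Mul(-679742, Pow(Mul(Rational(2, 767), I, Pow(580873135479, Rational(1, 2))), -1)) = Mul(-679742, Mul(Rational(-1, 1514662674), I, Pow(580873135479, Rational(1, 2)))) = Mul(Rational(48553, 108190191), I, Pow(580873135479, Rational(1, 2)))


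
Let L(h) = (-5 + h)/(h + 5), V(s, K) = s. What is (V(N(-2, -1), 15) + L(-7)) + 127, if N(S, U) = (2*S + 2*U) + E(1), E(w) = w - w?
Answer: 127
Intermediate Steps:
E(w) = 0
N(S, U) = 2*S + 2*U (N(S, U) = (2*S + 2*U) + 0 = 2*S + 2*U)
L(h) = (-5 + h)/(5 + h)
(V(N(-2, -1), 15) + L(-7)) + 127 = ((2*(-2) + 2*(-1)) + (-5 - 7)/(5 - 7)) + 127 = ((-4 - 2) - 12/(-2)) + 127 = (-6 - ½*(-12)) + 127 = (-6 + 6) + 127 = 0 + 127 = 127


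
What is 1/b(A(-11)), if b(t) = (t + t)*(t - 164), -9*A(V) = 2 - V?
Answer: 81/38714 ≈ 0.0020923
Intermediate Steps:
A(V) = -2/9 + V/9 (A(V) = -(2 - V)/9 = -2/9 + V/9)
b(t) = 2*t*(-164 + t) (b(t) = (2*t)*(-164 + t) = 2*t*(-164 + t))
1/b(A(-11)) = 1/(2*(-2/9 + (1/9)*(-11))*(-164 + (-2/9 + (1/9)*(-11)))) = 1/(2*(-2/9 - 11/9)*(-164 + (-2/9 - 11/9))) = 1/(2*(-13/9)*(-164 - 13/9)) = 1/(2*(-13/9)*(-1489/9)) = 1/(38714/81) = 81/38714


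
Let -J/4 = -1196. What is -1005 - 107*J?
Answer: -512893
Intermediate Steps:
J = 4784 (J = -4*(-1196) = 4784)
-1005 - 107*J = -1005 - 107*4784 = -1005 - 511888 = -512893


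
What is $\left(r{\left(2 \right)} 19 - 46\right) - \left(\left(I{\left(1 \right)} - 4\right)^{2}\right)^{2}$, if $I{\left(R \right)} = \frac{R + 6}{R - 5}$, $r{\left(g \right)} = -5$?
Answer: $- \frac{315937}{256} \approx -1234.1$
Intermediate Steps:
$I{\left(R \right)} = \frac{6 + R}{-5 + R}$
$\left(r{\left(2 \right)} 19 - 46\right) - \left(\left(I{\left(1 \right)} - 4\right)^{2}\right)^{2} = \left(\left(-5\right) 19 - 46\right) - \left(\left(\frac{6 + 1}{-5 + 1} - 4\right)^{2}\right)^{2} = \left(-95 - 46\right) - \left(\left(\frac{1}{-4} \cdot 7 - 4\right)^{2}\right)^{2} = -141 - \left(\left(\left(- \frac{1}{4}\right) 7 - 4\right)^{2}\right)^{2} = -141 - \left(\left(- \frac{7}{4} - 4\right)^{2}\right)^{2} = -141 - \left(\left(- \frac{23}{4}\right)^{2}\right)^{2} = -141 - \left(\frac{529}{16}\right)^{2} = -141 - \frac{279841}{256} = - \frac{315937}{256}$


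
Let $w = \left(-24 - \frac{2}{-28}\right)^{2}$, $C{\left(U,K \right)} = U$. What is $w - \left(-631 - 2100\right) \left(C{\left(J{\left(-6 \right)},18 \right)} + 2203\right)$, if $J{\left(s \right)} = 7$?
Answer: $\frac{1183072185}{196} \approx 6.0361 \cdot 10^{6}$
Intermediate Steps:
$w = \frac{112225}{196}$ ($w = \left(-24 - - \frac{1}{14}\right)^{2} = \left(-24 + \frac{1}{14}\right)^{2} = \left(- \frac{335}{14}\right)^{2} = \frac{112225}{196} \approx 572.58$)
$w - \left(-631 - 2100\right) \left(C{\left(J{\left(-6 \right)},18 \right)} + 2203\right) = \frac{112225}{196} - \left(-631 - 2100\right) \left(7 + 2203\right) = \frac{112225}{196} - \left(-2731\right) 2210 = \frac{112225}{196} - -6035510 = \frac{112225}{196} + 6035510 = \frac{1183072185}{196}$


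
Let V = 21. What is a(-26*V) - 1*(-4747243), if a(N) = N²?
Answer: 5045359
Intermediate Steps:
a(-26*V) - 1*(-4747243) = (-26*21)² - 1*(-4747243) = (-546)² + 4747243 = 298116 + 4747243 = 5045359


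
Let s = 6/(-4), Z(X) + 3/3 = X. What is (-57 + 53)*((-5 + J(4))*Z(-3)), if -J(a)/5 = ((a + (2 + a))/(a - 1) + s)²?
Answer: -3140/9 ≈ -348.89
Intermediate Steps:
Z(X) = -1 + X
s = -3/2 (s = 6*(-¼) = -3/2 ≈ -1.5000)
J(a) = -5*(-3/2 + (2 + 2*a)/(-1 + a))² (J(a) = -5*((a + (2 + a))/(a - 1) - 3/2)² = -5*((2 + 2*a)/(-1 + a) - 3/2)² = -5*(-3/2 + (2 + 2*a)/(-1 + a))²)
(-57 + 53)*((-5 + J(4))*Z(-3)) = (-57 + 53)*((-5 - 5*(7 + 4)²/(4*(-1 + 4)²))*(-1 - 3)) = -4*(-5 - 5/4*11²/3²)*(-4) = -4*(-5 - 5/4*⅑*121)*(-4) = -4*(-5 - 605/36)*(-4) = -(-785)*(-4)/9 = -4*785/9 = -3140/9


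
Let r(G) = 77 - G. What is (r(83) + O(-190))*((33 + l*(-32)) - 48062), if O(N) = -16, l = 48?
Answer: 1090430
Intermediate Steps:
(r(83) + O(-190))*((33 + l*(-32)) - 48062) = ((77 - 1*83) - 16)*((33 + 48*(-32)) - 48062) = ((77 - 83) - 16)*((33 - 1536) - 48062) = (-6 - 16)*(-1503 - 48062) = -22*(-49565) = 1090430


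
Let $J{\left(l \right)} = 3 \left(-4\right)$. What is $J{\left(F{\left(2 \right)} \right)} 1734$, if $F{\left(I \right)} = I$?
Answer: $-20808$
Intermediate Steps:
$J{\left(l \right)} = -12$
$J{\left(F{\left(2 \right)} \right)} 1734 = \left(-12\right) 1734 = -20808$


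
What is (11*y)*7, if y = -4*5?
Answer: -1540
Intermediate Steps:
y = -20
(11*y)*7 = (11*(-20))*7 = -220*7 = -1540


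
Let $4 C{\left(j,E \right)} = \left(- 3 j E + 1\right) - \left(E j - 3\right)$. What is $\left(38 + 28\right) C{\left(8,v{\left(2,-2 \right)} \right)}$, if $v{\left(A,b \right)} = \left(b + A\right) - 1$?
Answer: $594$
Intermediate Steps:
$v{\left(A,b \right)} = -1 + A + b$ ($v{\left(A,b \right)} = \left(A + b\right) - 1 = -1 + A + b$)
$C{\left(j,E \right)} = 1 - E j$ ($C{\left(j,E \right)} = \frac{\left(- 3 j E + 1\right) - \left(E j - 3\right)}{4} = \frac{\left(- 3 E j + 1\right) - \left(-3 + E j\right)}{4} = \frac{\left(1 - 3 E j\right) - \left(-3 + E j\right)}{4} = \frac{4 - 4 E j}{4} = 1 - E j$)
$\left(38 + 28\right) C{\left(8,v{\left(2,-2 \right)} \right)} = \left(38 + 28\right) \left(1 - \left(-1 + 2 - 2\right) 8\right) = 66 \left(1 - \left(-1\right) 8\right) = 66 \left(1 + 8\right) = 66 \cdot 9 = 594$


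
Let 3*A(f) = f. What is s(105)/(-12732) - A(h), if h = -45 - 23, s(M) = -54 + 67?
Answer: 96193/4244 ≈ 22.666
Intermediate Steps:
s(M) = 13
h = -68
A(f) = f/3
s(105)/(-12732) - A(h) = 13/(-12732) - (-68)/3 = 13*(-1/12732) - 1*(-68/3) = -13/12732 + 68/3 = 96193/4244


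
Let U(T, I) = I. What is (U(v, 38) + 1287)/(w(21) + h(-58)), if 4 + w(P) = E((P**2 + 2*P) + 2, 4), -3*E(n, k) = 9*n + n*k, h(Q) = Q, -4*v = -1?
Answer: -3975/6491 ≈ -0.61239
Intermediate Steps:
v = 1/4 (v = -1/4*(-1) = 1/4 ≈ 0.25000)
E(n, k) = -3*n - k*n/3 (E(n, k) = -(9*n + n*k)/3 = -(9*n + k*n)/3 = -3*n - k*n/3)
w(P) = -38/3 - 26*P/3 - 13*P**2/3 (w(P) = -4 - ((P**2 + 2*P) + 2)*(9 + 4)/3 = -4 - 1/3*(2 + P**2 + 2*P)*13 = -4 + (-26/3 - 26*P/3 - 13*P**2/3) = -38/3 - 26*P/3 - 13*P**2/3)
(U(v, 38) + 1287)/(w(21) + h(-58)) = (38 + 1287)/((-38/3 - 26/3*21 - 13/3*21**2) - 58) = 1325/((-38/3 - 182 - 13/3*441) - 58) = 1325/((-38/3 - 182 - 1911) - 58) = 1325/(-6317/3 - 58) = 1325/(-6491/3) = 1325*(-3/6491) = -3975/6491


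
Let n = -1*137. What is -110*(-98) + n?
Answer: 10643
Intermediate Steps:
n = -137
-110*(-98) + n = -110*(-98) - 137 = 10780 - 137 = 10643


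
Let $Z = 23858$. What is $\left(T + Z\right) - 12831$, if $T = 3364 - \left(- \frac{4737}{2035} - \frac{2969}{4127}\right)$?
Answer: $\frac{120887613509}{8398445} \approx 14394.0$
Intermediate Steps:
$T = \frac{28277960494}{8398445}$ ($T = 3364 - \left(- \frac{2969}{4127} + \frac{4737}{-2035}\right) = 3364 + \left(\left(-4737\right) \left(- \frac{1}{2035}\right) + \frac{2969}{4127}\right) = 3364 + \left(\frac{4737}{2035} + \frac{2969}{4127}\right) = 3364 + \frac{25591514}{8398445} = \frac{28277960494}{8398445} \approx 3367.0$)
$\left(T + Z\right) - 12831 = \left(\frac{28277960494}{8398445} + 23858\right) - 12831 = \frac{228648061304}{8398445} - 12831 = \frac{120887613509}{8398445}$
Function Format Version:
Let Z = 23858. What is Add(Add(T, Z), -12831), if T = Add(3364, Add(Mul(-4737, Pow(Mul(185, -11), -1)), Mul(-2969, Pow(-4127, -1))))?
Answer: Rational(120887613509, 8398445) ≈ 14394.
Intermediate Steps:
T = Rational(28277960494, 8398445) (T = Add(3364, Add(Mul(-4737, Pow(-2035, -1)), Mul(-2969, Rational(-1, 4127)))) = Add(3364, Add(Mul(-4737, Rational(-1, 2035)), Rational(2969, 4127))) = Add(3364, Add(Rational(4737, 2035), Rational(2969, 4127))) = Add(3364, Rational(25591514, 8398445)) = Rational(28277960494, 8398445) ≈ 3367.0)
Add(Add(T, Z), -12831) = Add(Add(Rational(28277960494, 8398445), 23858), -12831) = Add(Rational(228648061304, 8398445), -12831) = Rational(120887613509, 8398445)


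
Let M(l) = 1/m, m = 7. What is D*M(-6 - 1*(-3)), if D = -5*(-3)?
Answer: 15/7 ≈ 2.1429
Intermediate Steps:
M(l) = ⅐ (M(l) = 1/7 = ⅐)
D = 15
D*M(-6 - 1*(-3)) = 15*(⅐) = 15/7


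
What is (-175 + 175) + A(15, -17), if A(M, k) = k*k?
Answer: 289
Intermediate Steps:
A(M, k) = k**2
(-175 + 175) + A(15, -17) = (-175 + 175) + (-17)**2 = 0 + 289 = 289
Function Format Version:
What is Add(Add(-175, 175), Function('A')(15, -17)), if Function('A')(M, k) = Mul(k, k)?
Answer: 289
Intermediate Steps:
Function('A')(M, k) = Pow(k, 2)
Add(Add(-175, 175), Function('A')(15, -17)) = Add(Add(-175, 175), Pow(-17, 2)) = Add(0, 289) = 289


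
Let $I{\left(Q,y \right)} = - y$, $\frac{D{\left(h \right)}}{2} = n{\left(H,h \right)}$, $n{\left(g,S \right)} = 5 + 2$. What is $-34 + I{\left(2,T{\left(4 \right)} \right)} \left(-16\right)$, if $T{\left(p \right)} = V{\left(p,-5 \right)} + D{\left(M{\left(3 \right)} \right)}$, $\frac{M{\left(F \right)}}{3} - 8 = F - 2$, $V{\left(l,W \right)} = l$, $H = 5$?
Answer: $254$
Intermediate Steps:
$M{\left(F \right)} = 18 + 3 F$ ($M{\left(F \right)} = 24 + 3 \left(F - 2\right) = 24 + 3 \left(-2 + F\right) = 24 + \left(-6 + 3 F\right) = 18 + 3 F$)
$n{\left(g,S \right)} = 7$
$D{\left(h \right)} = 14$ ($D{\left(h \right)} = 2 \cdot 7 = 14$)
$T{\left(p \right)} = 14 + p$ ($T{\left(p \right)} = p + 14 = 14 + p$)
$-34 + I{\left(2,T{\left(4 \right)} \right)} \left(-16\right) = -34 + - (14 + 4) \left(-16\right) = -34 + \left(-1\right) 18 \left(-16\right) = -34 - -288 = -34 + 288 = 254$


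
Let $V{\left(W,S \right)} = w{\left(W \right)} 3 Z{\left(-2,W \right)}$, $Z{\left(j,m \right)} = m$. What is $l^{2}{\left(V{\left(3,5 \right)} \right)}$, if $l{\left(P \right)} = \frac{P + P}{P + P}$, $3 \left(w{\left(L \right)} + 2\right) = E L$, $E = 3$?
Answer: $1$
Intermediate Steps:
$w{\left(L \right)} = -2 + L$ ($w{\left(L \right)} = -2 + \frac{3 L}{3} = -2 + L$)
$V{\left(W,S \right)} = W \left(-6 + 3 W\right)$ ($V{\left(W,S \right)} = \left(-2 + W\right) 3 W = \left(-6 + 3 W\right) W = W \left(-6 + 3 W\right)$)
$l{\left(P \right)} = 1$ ($l{\left(P \right)} = \frac{2 P}{2 P} = 2 P \frac{1}{2 P} = 1$)
$l^{2}{\left(V{\left(3,5 \right)} \right)} = 1^{2} = 1$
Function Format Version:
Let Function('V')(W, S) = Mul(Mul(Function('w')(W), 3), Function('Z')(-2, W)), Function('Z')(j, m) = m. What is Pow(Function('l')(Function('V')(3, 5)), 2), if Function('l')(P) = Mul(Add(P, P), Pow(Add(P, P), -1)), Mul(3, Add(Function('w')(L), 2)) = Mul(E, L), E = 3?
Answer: 1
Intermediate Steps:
Function('w')(L) = Add(-2, L) (Function('w')(L) = Add(-2, Mul(Rational(1, 3), Mul(3, L))) = Add(-2, L))
Function('V')(W, S) = Mul(W, Add(-6, Mul(3, W))) (Function('V')(W, S) = Mul(Mul(Add(-2, W), 3), W) = Mul(Add(-6, Mul(3, W)), W) = Mul(W, Add(-6, Mul(3, W))))
Function('l')(P) = 1 (Function('l')(P) = Mul(Mul(2, P), Pow(Mul(2, P), -1)) = Mul(Mul(2, P), Mul(Rational(1, 2), Pow(P, -1))) = 1)
Pow(Function('l')(Function('V')(3, 5)), 2) = Pow(1, 2) = 1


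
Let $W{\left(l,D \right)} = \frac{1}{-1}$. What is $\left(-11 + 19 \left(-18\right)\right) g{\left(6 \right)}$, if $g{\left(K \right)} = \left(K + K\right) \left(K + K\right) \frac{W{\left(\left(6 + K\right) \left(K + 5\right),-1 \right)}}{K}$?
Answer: $8472$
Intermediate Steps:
$W{\left(l,D \right)} = -1$
$g{\left(K \right)} = - 4 K$ ($g{\left(K \right)} = \left(K + K\right) \left(K + K\right) \left(- \frac{1}{K}\right) = 2 K 2 K \left(- \frac{1}{K}\right) = 4 K^{2} \left(- \frac{1}{K}\right) = - 4 K$)
$\left(-11 + 19 \left(-18\right)\right) g{\left(6 \right)} = \left(-11 + 19 \left(-18\right)\right) \left(\left(-4\right) 6\right) = \left(-11 - 342\right) \left(-24\right) = \left(-353\right) \left(-24\right) = 8472$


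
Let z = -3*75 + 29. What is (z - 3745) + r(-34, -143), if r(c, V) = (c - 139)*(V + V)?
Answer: 45537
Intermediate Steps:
r(c, V) = 2*V*(-139 + c) (r(c, V) = (-139 + c)*(2*V) = 2*V*(-139 + c))
z = -196 (z = -225 + 29 = -196)
(z - 3745) + r(-34, -143) = (-196 - 3745) + 2*(-143)*(-139 - 34) = -3941 + 2*(-143)*(-173) = -3941 + 49478 = 45537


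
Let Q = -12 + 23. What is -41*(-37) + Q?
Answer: 1528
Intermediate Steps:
Q = 11
-41*(-37) + Q = -41*(-37) + 11 = 1517 + 11 = 1528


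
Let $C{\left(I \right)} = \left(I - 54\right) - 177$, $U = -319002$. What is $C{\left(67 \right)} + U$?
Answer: $-319166$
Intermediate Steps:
$C{\left(I \right)} = -231 + I$ ($C{\left(I \right)} = \left(-54 + I\right) - 177 = -231 + I$)
$C{\left(67 \right)} + U = \left(-231 + 67\right) - 319002 = -164 - 319002 = -319166$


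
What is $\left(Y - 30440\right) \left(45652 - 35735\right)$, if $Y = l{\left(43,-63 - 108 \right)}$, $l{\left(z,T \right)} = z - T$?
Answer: $-299751242$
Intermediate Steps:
$Y = 214$ ($Y = 43 - \left(-63 - 108\right) = 43 - -171 = 43 + 171 = 214$)
$\left(Y - 30440\right) \left(45652 - 35735\right) = \left(214 - 30440\right) \left(45652 - 35735\right) = \left(-30226\right) 9917 = -299751242$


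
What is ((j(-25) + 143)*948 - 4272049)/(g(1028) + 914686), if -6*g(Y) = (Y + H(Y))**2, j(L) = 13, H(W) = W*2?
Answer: 4124161/670490 ≈ 6.1510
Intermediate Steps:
H(W) = 2*W
g(Y) = -3*Y**2/2 (g(Y) = -(Y + 2*Y)**2/6 = -9*Y**2/6 = -3*Y**2/2)
((j(-25) + 143)*948 - 4272049)/(g(1028) + 914686) = ((13 + 143)*948 - 4272049)/(-3/2*1028**2 + 914686) = (156*948 - 4272049)/(-3/2*1056784 + 914686) = (147888 - 4272049)/(-1585176 + 914686) = -4124161/(-670490) = -4124161*(-1/670490) = 4124161/670490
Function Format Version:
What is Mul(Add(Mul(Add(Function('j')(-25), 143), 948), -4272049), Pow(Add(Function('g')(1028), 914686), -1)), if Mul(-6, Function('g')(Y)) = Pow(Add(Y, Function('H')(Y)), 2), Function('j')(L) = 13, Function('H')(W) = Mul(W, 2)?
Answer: Rational(4124161, 670490) ≈ 6.1510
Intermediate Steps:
Function('H')(W) = Mul(2, W)
Function('g')(Y) = Mul(Rational(-3, 2), Pow(Y, 2)) (Function('g')(Y) = Mul(Rational(-1, 6), Pow(Add(Y, Mul(2, Y)), 2)) = Mul(Rational(-1, 6), Pow(Mul(3, Y), 2)) = Mul(Rational(-1, 6), Mul(9, Pow(Y, 2))) = Mul(Rational(-3, 2), Pow(Y, 2)))
Mul(Add(Mul(Add(Function('j')(-25), 143), 948), -4272049), Pow(Add(Function('g')(1028), 914686), -1)) = Mul(Add(Mul(Add(13, 143), 948), -4272049), Pow(Add(Mul(Rational(-3, 2), Pow(1028, 2)), 914686), -1)) = Mul(Add(Mul(156, 948), -4272049), Pow(Add(Mul(Rational(-3, 2), 1056784), 914686), -1)) = Mul(Add(147888, -4272049), Pow(Add(-1585176, 914686), -1)) = Mul(-4124161, Pow(-670490, -1)) = Mul(-4124161, Rational(-1, 670490)) = Rational(4124161, 670490)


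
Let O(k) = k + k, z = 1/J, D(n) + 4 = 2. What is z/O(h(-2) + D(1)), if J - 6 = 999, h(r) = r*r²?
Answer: -1/20100 ≈ -4.9751e-5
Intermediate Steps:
h(r) = r³
D(n) = -2 (D(n) = -4 + 2 = -2)
J = 1005 (J = 6 + 999 = 1005)
z = 1/1005 ≈ 0.00099503
O(k) = 2*k
z/O(h(-2) + D(1)) = 1/(1005*((2*((-2)³ - 2)))) = 1/(1005*((2*(-8 - 2)))) = 1/(1005*((2*(-10)))) = (1/1005)/(-20) = (1/1005)*(-1/20) = -1/20100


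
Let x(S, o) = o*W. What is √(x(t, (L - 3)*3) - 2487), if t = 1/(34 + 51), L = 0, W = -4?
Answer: I*√2451 ≈ 49.508*I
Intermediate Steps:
t = 1/85 ≈ 0.011765
x(S, o) = -4*o (x(S, o) = o*(-4) = -4*o)
√(x(t, (L - 3)*3) - 2487) = √(-4*(0 - 3)*3 - 2487) = √(-(-12)*3 - 2487) = √(-4*(-9) - 2487) = √(36 - 2487) = √(-2451) = I*√2451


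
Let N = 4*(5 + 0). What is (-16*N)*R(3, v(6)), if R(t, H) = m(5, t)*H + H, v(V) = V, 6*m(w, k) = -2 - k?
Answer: -320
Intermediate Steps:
m(w, k) = -1/3 - k/6 (m(w, k) = (-2 - k)/6 = -1/3 - k/6)
R(t, H) = H + H*(-1/3 - t/6) (R(t, H) = (-1/3 - t/6)*H + H = H*(-1/3 - t/6) + H = H + H*(-1/3 - t/6))
N = 20 (N = 4*5 = 20)
(-16*N)*R(3, v(6)) = (-16*20)*((1/6)*6*(4 - 1*3)) = -160*6*(4 - 3)/3 = -160*6/3 = -320*1 = -320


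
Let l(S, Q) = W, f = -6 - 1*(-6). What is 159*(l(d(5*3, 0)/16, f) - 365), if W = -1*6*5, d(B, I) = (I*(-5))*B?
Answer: -62805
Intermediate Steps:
d(B, I) = -5*B*I (d(B, I) = (-5*I)*B = -5*B*I)
W = -30 (W = -6*5 = -30)
f = 0 (f = -6 + 6 = 0)
l(S, Q) = -30
159*(l(d(5*3, 0)/16, f) - 365) = 159*(-30 - 365) = 159*(-395) = -62805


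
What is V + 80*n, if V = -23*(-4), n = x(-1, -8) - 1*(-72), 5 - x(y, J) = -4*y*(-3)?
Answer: 7212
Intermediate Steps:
x(y, J) = 5 - 12*y (x(y, J) = 5 - (-4*y)*(-3) = 5 - 12*y)
n = 89 (n = (5 - 12*(-1)) - 1*(-72) = (5 + 12) + 72 = 17 + 72 = 89)
V = 92
V + 80*n = 92 + 80*89 = 92 + 7120 = 7212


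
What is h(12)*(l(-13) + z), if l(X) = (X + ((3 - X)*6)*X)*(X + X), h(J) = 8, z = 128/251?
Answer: 65835312/251 ≈ 2.6229e+5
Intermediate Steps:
z = 128/251 (z = 128*(1/251) = 128/251 ≈ 0.50996)
l(X) = 2*X*(X + X*(18 - 6*X)) (l(X) = (X + (18 - 6*X)*X)*(2*X) = (X + X*(18 - 6*X))*(2*X) = 2*X*(X + X*(18 - 6*X)))
h(12)*(l(-13) + z) = 8*((-13)**2*(38 - 12*(-13)) + 128/251) = 8*(169*(38 + 156) + 128/251) = 8*(169*194 + 128/251) = 8*(32786 + 128/251) = 8*(8229414/251) = 65835312/251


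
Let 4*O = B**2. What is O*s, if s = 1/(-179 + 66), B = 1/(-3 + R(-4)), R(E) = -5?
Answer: -1/28928 ≈ -3.4569e-5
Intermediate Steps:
B = -1/8 (B = 1/(-3 - 5) = 1/(-8) = -1/8 ≈ -0.12500)
O = 1/256 (O = (-1/8)**2/4 = (1/4)*(1/64) = 1/256 ≈ 0.0039063)
s = -1/113 (s = 1/(-113) = -1/113 ≈ -0.0088496)
O*s = (1/256)*(-1/113) = -1/28928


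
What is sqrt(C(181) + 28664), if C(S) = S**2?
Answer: 15*sqrt(273) ≈ 247.84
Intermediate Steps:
sqrt(C(181) + 28664) = sqrt(181**2 + 28664) = sqrt(32761 + 28664) = sqrt(61425) = 15*sqrt(273)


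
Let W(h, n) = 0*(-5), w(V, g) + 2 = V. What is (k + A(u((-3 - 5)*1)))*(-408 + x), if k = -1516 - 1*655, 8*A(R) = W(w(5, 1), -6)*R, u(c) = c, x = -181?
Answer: 1278719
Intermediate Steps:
w(V, g) = -2 + V
W(h, n) = 0
A(R) = 0 (A(R) = (0*R)/8 = (⅛)*0 = 0)
k = -2171 (k = -1516 - 655 = -2171)
(k + A(u((-3 - 5)*1)))*(-408 + x) = (-2171 + 0)*(-408 - 181) = -2171*(-589) = 1278719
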